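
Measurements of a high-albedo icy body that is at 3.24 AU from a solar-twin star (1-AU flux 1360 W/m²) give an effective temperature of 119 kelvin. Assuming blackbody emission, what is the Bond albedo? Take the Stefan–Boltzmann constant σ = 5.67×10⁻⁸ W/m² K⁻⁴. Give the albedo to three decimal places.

0.649

By the inverse-square law, S = 1360/3.24² = 129.6 W/m².
Energy balance: S(1−α)/4 = σT⁴, so 1−α = 4σT⁴/S.
4σT⁴ = 4·5.67×10⁻⁸·(119)⁴ = 45.48 W/m².
1−α = 45.48/129.6 = 0.3511, so α = 0.6489.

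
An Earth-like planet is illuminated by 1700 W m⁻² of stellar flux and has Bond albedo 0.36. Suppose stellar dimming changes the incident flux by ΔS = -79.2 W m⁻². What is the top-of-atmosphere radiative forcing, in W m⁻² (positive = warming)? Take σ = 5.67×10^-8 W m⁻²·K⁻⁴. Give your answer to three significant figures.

ΔF = Δ[S(1−α)]/4 = (1−0.36)·-79.2/4 = -12.67 W m⁻².

-12.7 W m⁻²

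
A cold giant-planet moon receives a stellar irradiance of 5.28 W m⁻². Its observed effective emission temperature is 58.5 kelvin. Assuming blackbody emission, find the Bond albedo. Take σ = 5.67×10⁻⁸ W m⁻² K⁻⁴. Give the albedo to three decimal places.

0.497

From σT⁴ = S(1−α)/4 we invert for α: 1−α = 4σT⁴/S.
σT⁴ = 0.6641 W m⁻², so 4σT⁴ = 2.656 W m⁻².
1−α = 2.656/5.280 = 0.5031, so α = 0.4969.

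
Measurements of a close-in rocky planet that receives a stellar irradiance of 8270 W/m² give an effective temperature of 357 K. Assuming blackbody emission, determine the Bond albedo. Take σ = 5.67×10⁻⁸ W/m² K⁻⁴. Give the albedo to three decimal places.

0.555

Energy balance: S(1−α)/4 = σT⁴, so 1−α = 4σT⁴/S.
σT⁴ = 921.0 W/m², so 4σT⁴ = 3684 W/m².
Hence α = 1 − 3684/8270 = 0.5545.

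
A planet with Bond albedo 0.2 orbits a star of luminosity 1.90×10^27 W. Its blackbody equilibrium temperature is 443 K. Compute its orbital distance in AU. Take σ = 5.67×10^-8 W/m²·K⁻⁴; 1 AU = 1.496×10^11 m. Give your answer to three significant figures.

The flux needed for this T is 4σT⁴/(1−0.2) = 10920 W/m².
S = L/(4πd²) → d = √(L/4πS) = √(1.90×10^27/(4π·10920)) = 1.177×10^11 m = 0.7866 AU.

0.787 AU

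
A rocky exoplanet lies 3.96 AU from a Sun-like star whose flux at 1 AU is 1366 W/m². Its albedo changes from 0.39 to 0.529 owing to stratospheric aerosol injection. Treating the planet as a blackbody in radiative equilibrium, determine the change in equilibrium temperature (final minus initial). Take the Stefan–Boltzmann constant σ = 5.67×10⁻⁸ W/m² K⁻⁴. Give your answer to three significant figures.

-7.75 K

Irradiance scales as 1/d², so S = 1366 W/m² × (1/3.96)² = 87.11 W/m².
With α = 0.39, T₁ = 123.7 K.
Final:   T₂ = [S(1−0.529)/(4σ)]^(1/4) = 116.0 K.
ΔT = T₂ − T₁ = -7.745 K.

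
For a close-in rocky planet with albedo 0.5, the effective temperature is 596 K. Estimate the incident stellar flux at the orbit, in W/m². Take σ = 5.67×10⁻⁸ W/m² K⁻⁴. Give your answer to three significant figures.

57200 W/m²

From S(1−α)/4 = σT⁴: S = 4σT⁴/(1−α).
σT⁴ = 5.67×10⁻⁸·(596)⁴ = 7154 W/m².
S = 4·7154/0.5 = 57230 W/m².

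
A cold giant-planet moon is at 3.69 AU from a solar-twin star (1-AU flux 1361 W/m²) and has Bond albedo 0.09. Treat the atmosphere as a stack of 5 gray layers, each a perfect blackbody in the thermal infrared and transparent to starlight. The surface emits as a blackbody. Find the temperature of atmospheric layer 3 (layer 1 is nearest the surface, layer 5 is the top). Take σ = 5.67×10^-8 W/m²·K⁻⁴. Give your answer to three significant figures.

186 kelvin

By the inverse-square law, S = 1361/3.69² = 99.96 W/m².
OLR = S(1−α)/4 = 22.74 W/m²; the top layer radiates at T_e = 141.5 K.
The net upward flux σT_e⁴ is constant between every pair of levels, so T_k⁴ = (N+1−k)T_e⁴.
T_3 = (3)^(1/4)·141.5 = 186.2 K.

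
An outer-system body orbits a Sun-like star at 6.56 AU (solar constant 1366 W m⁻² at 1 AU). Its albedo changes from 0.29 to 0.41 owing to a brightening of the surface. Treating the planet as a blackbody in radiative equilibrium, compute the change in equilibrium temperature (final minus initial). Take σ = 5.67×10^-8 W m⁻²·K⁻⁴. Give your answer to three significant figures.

-4.52 kelvin

By the inverse-square law, S = 1366/6.56² = 31.74 W m⁻².
Initial: T₁ = [S(1−0.29)/(4σ)]^(1/4) = 99.84 K.
After:  T₂ = [31.74·0.59/(4σ)]^(1/4) = 95.33 K.
ΔT = T₂ − T₁ = -4.516 K.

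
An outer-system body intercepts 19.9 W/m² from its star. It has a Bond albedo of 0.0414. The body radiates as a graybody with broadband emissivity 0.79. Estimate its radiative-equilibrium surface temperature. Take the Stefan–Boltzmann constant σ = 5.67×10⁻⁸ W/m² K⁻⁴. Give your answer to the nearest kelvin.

102 K

Absorbed flux (global mean): S(1−α)/4 = 19.90·0.959/4 = 4.769 W/m².
Equating to εσT⁴ with ε = 0.79: T = (4.769/0.79σ)^(1/4) = 101.6 K.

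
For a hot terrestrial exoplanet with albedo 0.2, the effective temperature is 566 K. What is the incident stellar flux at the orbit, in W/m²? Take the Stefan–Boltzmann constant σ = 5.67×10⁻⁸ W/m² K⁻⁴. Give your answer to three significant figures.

29100 W/m²

Invert the energy balance for S: S = 4σT⁴/(1−α).
σT⁴ = 5.67×10⁻⁸·(566)⁴ = 5819 W/m².
So S = 4×5819/(1−0.2) = 29100 W/m².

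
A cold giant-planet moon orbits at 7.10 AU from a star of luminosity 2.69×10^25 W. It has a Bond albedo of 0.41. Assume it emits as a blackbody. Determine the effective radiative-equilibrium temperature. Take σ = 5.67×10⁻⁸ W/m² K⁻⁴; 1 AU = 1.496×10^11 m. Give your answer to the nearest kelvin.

d = 7.10 × 1.496×10^11 m = 1.062×10^12 m.
Spreading L over a sphere of radius d: S = 2.69×10^25/(4π·1.06×10^12²) = 1.897 W/m².
The planet absorbs (1−α)S over its disc πR² and re-emits over 4πR², so the mean absorbed flux is (1−0.41)·1.897/4 = 0.2799 W/m².
In equilibrium σT⁴ equals this, so T = 47.13 K.

47 K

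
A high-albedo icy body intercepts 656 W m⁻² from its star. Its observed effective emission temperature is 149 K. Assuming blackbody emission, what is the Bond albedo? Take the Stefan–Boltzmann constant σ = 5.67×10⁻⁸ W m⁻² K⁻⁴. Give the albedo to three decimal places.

From σT⁴ = S(1−α)/4 we invert for α: 1−α = 4σT⁴/S.
4σT⁴ = 4·5.67×10⁻⁸·(149)⁴ = 111.8 W m⁻².
1−α = 111.8/656.0 = 0.1704, so α = 0.8296.

0.830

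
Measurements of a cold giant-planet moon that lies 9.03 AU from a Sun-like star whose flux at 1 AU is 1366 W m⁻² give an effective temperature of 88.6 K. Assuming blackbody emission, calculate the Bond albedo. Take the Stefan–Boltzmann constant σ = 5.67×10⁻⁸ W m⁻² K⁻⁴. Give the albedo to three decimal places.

By the inverse-square law, S = 1366/9.03² = 16.75 W m⁻².
Rearranging the radiative balance, α = 1 − 4σT⁴/S.
σT⁴ = 3.494 W m⁻², so 4σT⁴ = 13.98 W m⁻².
1−α = 13.98/16.75 = 0.8343, so α = 0.1657.

0.166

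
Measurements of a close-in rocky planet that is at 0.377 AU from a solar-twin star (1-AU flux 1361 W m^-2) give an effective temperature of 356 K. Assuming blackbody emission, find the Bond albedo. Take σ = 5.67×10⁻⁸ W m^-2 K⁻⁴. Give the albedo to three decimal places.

By the inverse-square law, S = 1361/0.377² = 9576 W m^-2.
Energy balance: S(1−α)/4 = σT⁴, so 1−α = 4σT⁴/S.
4σT⁴ = 4·5.67×10⁻⁸·(356)⁴ = 3643 W m^-2.
Hence α = 1 − 3643/9576 = 0.6196.

0.620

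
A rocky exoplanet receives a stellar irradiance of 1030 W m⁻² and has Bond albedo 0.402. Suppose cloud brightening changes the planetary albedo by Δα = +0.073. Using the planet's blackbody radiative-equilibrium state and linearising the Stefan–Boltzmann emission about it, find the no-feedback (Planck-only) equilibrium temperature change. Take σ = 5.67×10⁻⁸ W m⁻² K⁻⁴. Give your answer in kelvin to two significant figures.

Reference equilibrium: T_e = [S(1−α)/(4σ)]^(1/4) = 228.3 K.
TOA radiative forcing: ΔF = −S·Δα/4 = −1030·(+0.073)/4 = -18.80 W m⁻².
Planck response: λ_P = 4σT_e³ = 4·5.67×10⁻⁸·(228.3)³ = 2.698 W m⁻²/K.
ΔT₀ = ΔF/λ_P = -18.80/2.698 = -6.97 K.

-7.0 kelvin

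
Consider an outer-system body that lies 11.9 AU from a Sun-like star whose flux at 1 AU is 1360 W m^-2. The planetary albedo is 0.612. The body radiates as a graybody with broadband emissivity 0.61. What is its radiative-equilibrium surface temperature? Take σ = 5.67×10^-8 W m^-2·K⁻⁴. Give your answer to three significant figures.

72.0 kelvin

Flux at the orbit: S = 1360/(11.9)² = 9.604 W m^-2.
Averaging over the sphere, the absorbed flux is S(1−α)/4 = 0.9316 W m^-2.
Radiative balance εσT⁴ = 0.9316 gives T = [0.9316/(0.61·σ)]^(1/4) = 72.04 K.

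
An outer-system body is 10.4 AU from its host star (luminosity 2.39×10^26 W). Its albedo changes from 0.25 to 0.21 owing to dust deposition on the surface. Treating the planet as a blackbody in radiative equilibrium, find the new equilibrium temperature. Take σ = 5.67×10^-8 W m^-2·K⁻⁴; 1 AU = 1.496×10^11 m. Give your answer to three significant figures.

72.3 K

d = 10.4 × 1.496×10^11 m = 1.556×10^12 m.
Spreading L over a sphere of radius d: S = 2.39×10^26/(4π·1.56×10^12²) = 7.857 W m^-2.
With the new albedo, S(1−α₂)/4 = 1.552 W m^-2, so T₂ = 72.33 K.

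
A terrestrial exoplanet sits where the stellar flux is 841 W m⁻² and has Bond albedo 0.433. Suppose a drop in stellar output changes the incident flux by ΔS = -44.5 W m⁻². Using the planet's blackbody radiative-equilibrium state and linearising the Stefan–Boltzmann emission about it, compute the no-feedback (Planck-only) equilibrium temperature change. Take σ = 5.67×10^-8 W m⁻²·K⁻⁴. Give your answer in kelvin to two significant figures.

-2.8 K

Unperturbed T_e = [841.0·(1−0.433)/(4σ)]^¼ = 214.1 K.
ΔF = Δ[S(1−α)]/4 = (1−0.433)·-44.5/4 = -6.308 W m⁻².
Linearising σT⁴ gives d(σT⁴)/dT = 4σT_e³ = 2.227 W m⁻² per K.
Hence the no-feedback warming is ΔF/(4σT_e³) = -2.83 K.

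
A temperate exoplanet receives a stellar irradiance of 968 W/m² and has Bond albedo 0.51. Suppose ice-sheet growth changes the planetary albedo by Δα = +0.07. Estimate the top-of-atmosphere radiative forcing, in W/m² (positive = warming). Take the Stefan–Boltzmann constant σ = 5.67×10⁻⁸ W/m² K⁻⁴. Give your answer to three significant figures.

-16.9 W/m²

The change in absorbed flux is Δ[S(1−α)/4] = −SΔα/4 = -16.94 W/m².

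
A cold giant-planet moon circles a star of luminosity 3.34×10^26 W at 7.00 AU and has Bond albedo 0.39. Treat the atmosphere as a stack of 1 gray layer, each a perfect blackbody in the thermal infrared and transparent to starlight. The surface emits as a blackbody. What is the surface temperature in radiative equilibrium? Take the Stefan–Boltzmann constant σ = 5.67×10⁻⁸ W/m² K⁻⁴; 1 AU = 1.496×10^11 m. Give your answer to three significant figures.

d = 7.00 × 1.496×10^11 m = 1.047×10^12 m.
Flux at the orbit: S = L/(4πd²) = 3.34×10^26/(4π·(1.05×10^12)²) = 24.24 W/m².
The effective emission temperature is T_e = [S(1−α)/(4σ)]^¼ = 89.85 K.
For an N-layer opaque stack, T_s⁴ = (N+1)T_e⁴, hence T_s = (2)^(1/4)×89.85 K = 106.9 K.

107 kelvin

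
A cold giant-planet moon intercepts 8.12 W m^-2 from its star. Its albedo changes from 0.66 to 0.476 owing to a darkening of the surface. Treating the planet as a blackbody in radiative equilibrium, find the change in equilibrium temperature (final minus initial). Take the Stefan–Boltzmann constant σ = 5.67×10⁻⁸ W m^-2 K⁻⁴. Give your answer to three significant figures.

Initial: T₁ = [S(1−0.66)/(4σ)]^(1/4) = 59.07 K.
After:  T₂ = [8.120·0.524/(4σ)]^(1/4) = 65.81 K.
ΔT = T₂ − T₁ = 6.745 K.

6.75 kelvin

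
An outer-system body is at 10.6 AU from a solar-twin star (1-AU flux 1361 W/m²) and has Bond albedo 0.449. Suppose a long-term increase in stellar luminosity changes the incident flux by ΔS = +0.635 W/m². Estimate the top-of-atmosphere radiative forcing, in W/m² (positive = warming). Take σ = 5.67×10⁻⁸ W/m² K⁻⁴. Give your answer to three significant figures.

By the inverse-square law, S = 1361/10.6² = 12.11 W/m².
Only a fraction (1−α) is absorbed and it's spread over 4πR², so ΔF = (1−α)ΔS/4 = 0.08747 W/m².

0.0875 W/m²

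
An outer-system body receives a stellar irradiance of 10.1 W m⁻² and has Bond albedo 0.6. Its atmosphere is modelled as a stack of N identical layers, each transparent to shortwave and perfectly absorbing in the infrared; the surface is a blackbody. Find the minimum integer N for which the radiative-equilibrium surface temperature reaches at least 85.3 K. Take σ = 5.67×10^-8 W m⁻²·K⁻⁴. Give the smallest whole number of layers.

2

The effective emission temperature is T_e = [S(1−α)/(4σ)]^¼ = 64.97 K.
T_s = (N+1)^(1/4)·T_e ≥ 85.3 K requires N+1 ≥ (T_s/T_e)⁴ = (85.3/64.97)⁴ = 2.972.
So N ≥ 1.972; the smallest integer is N = 2.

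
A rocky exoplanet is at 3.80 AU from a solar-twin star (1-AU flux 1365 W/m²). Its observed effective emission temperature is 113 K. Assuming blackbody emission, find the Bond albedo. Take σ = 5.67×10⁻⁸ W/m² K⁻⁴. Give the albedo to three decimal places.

Flux at the orbit: S = 1365/(3.80)² = 94.53 W/m².
Energy balance: S(1−α)/4 = σT⁴, so 1−α = 4σT⁴/S.
σT⁴ = 9.245 W/m², so 4σT⁴ = 36.98 W/m².
1−α = 36.98/94.53 = 0.3912, so α = 0.6088.

0.609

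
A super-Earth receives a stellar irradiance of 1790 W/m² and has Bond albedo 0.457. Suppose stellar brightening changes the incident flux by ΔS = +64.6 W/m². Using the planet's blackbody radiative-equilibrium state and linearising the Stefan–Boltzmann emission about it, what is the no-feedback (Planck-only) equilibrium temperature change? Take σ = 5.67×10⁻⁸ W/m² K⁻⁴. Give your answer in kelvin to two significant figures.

Unperturbed T_e = [1790·(1−0.457)/(4σ)]^¼ = 255.9 K.
ΔF = Δ[S(1−α)]/4 = (1−0.457)·+64.6/4 = 8.769 W/m².
Linearising σT⁴ gives d(σT⁴)/dT = 4σT_e³ = 3.799 W/m² per K.
So ΔT₀ = 8.769/3.799 = 2.31 K.

2.3 K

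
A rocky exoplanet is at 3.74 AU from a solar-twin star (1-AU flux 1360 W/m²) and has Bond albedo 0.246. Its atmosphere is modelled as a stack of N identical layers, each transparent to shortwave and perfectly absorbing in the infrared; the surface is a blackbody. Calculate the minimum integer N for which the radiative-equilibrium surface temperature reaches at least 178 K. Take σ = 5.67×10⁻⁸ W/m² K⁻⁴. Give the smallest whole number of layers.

Irradiance scales as 1/d², so S = 1360 W/m² × (1/3.74)² = 97.23 W/m².
The effective emission temperature is T_e = [S(1−α)/(4σ)]^¼ = 134.1 K.
Since T_s⁴ = (N+1)T_e⁴, we need N ≥ (T_s/T_e)⁴ − 1 = 2.106.
Rounding up, N = 3.

3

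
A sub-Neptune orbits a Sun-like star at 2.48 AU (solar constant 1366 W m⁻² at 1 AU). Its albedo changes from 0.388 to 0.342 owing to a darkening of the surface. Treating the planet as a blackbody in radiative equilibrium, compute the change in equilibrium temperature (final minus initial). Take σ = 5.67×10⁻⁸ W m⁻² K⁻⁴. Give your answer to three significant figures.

2.86 K

Irradiance scales as 1/d², so S = 1366 W m⁻² × (1/2.48)² = 222.1 W m⁻².
Initial: T₁ = [S(1−0.388)/(4σ)]^(1/4) = 156.5 K.
Final:   T₂ = [S(1−0.342)/(4σ)]^(1/4) = 159.3 K.
ΔT = T₂ − T₁ = 2.861 K.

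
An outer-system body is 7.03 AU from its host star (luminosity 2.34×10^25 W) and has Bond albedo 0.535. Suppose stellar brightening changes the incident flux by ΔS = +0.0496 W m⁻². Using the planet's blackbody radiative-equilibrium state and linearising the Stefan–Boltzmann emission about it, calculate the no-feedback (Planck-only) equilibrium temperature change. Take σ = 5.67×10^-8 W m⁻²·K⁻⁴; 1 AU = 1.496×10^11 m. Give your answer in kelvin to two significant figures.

Orbital distance: d = 7.03 AU = 1.052×10^12 m.
Flux at the orbit: S = L/(4πd²) = 2.34×10^25/(4π·(1.05×10^12)²) = 1.684 W m⁻².
Unperturbed T_e = [1.684·(1−0.535)/(4σ)]^¼ = 43.10 K.
ΔF = Δ[S(1−α)]/4 = (1−0.535)·+0.0496/4 = 0.005766 W m⁻².
Linearising σT⁴ gives d(σT⁴)/dT = 4σT_e³ = 0.01816 W m⁻² per K.
ΔT₀ = ΔF/λ_P = 0.005766/0.01816 = 0.317 K.

0.32 K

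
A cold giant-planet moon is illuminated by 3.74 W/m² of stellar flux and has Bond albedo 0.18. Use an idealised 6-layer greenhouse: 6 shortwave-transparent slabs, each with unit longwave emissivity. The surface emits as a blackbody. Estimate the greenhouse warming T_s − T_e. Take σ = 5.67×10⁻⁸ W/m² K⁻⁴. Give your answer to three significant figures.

The effective emission temperature is T_e = [S(1−α)/(4σ)]^¼ = 60.64 K.
Surface: T_s = (7)^¼·T_e = 98.64 K.
So the greenhouse effect raises the surface by 98.64 − 60.64 = 38.00 K.

38.0 kelvin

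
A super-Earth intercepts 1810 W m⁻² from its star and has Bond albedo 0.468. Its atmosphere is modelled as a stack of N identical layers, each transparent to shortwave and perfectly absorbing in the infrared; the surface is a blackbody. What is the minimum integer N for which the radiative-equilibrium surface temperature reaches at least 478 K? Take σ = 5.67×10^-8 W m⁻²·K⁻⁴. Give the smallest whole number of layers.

The effective emission temperature is T_e = [S(1−α)/(4σ)]^¼ = 255.3 K.
Need (N+1)T_e⁴ ≥ T_s⁴, i.e. N+1 ≥ (478/255.3)⁴ = 12.296.
Rounding up, N = 12.

12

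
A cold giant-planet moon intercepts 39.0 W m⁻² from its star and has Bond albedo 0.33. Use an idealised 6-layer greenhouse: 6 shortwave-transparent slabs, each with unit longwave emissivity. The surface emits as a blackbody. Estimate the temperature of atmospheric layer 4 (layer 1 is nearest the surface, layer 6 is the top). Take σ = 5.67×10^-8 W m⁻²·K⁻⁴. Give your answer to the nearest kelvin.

Top-of-atmosphere balance: σT_e⁴ = S(1−α)/4 = 6.532 W m⁻² → T_e = 103.6 K.
In the N-layer model, layer k (counted from the surface) has T_k = (N+1−k)^(1/4)·T_e.
With k = 4: T_4 = (6+1−4)^¼·103.6 K = 136.3 K.

136 K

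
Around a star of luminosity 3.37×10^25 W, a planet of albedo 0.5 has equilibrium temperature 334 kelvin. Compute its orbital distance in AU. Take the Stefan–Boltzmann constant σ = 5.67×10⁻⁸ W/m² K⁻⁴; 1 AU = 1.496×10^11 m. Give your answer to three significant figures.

0.146 AU

Energy balance gives S = 4σT⁴/(1−α) = 5645 W/m².
From L = 4πd²S, d = √(3.37×10^25/(4π·5645)) = 2.180×10^10 m = 0.1457 AU.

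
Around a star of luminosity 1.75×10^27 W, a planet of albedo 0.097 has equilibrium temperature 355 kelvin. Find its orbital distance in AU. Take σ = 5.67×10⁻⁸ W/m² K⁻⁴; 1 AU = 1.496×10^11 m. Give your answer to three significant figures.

1.25 AU

The flux needed for this T is 4σT⁴/(1−0.097) = 3989 W/m².
S = L/(4πd²) → d = √(L/4πS) = √(1.75×10^27/(4π·3989)) = 1.868×10^11 m = 1.249 AU.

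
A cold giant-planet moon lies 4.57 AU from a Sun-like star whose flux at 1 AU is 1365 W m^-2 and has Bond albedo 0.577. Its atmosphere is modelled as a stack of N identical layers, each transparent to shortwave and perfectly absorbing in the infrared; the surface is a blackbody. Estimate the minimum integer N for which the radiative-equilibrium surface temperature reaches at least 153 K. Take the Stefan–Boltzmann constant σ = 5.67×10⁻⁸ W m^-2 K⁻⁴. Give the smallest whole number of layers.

4

By the inverse-square law, S = 1365/4.57² = 65.36 W m^-2.
OLR = S(1−α)/4 = 6.912 W m^-2; the top layer radiates at T_e = 105.1 K.
Since T_s⁴ = (N+1)T_e⁴, we need N ≥ (T_s/T_e)⁴ − 1 = 3.495.
So N ≥ 3.495; the smallest integer is N = 4.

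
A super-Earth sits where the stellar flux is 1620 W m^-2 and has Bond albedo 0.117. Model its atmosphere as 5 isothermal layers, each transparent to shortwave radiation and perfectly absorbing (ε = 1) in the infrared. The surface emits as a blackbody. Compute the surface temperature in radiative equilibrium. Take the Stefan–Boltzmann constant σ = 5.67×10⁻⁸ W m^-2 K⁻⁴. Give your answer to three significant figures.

441 K

OLR = S(1−α)/4 = 357.6 W m^-2; the top layer radiates at T_e = 281.8 K.
With N = 5 opaque layers, T_s = (N+1)^(1/4)·T_e = 6^(1/4)·281.8 = 441.1 K.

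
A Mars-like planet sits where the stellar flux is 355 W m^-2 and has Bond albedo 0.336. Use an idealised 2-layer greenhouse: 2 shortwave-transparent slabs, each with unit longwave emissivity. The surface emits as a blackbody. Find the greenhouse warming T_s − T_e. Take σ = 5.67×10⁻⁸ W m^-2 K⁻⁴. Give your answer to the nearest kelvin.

57 K

OLR = S(1−α)/4 = 58.93 W m^-2; the top layer radiates at T_e = 179.6 K.
Surface: T_s = (3)^¼·T_e = 236.3 K.
So the greenhouse effect raises the surface by 236.3 − 179.6 = 56.75 K.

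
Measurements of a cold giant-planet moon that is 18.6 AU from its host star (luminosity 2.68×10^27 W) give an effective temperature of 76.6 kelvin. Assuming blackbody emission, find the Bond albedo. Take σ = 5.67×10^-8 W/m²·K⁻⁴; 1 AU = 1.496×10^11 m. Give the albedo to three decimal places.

0.717

d = 18.6 × 1.496×10^11 m = 2.783×10^12 m.
S = L/(4πd²) = 27.54 W/m².
Rearranging the radiative balance, α = 1 − 4σT⁴/S.
σT⁴ = 1.952 W/m², so 4σT⁴ = 7.808 W/m².
Hence α = 1 − 7.808/27.54 = 0.7165.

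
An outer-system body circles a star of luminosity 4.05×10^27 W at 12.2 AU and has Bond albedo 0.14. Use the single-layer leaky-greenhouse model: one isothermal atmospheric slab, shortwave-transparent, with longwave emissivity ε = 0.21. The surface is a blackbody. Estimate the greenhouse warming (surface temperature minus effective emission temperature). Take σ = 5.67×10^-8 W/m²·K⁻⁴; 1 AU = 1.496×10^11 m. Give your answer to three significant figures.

Orbital distance: d = 12.2 AU = 1.825×10^12 m.
Spreading L over a sphere of radius d: S = 4.05×10^27/(4π·1.83×10^12²) = 96.75 W/m².
The planet radiates to space at T_e = [S(1−α)/(4σ)]^(1/4) = 138.4 K.
For a single slab of emissivity ε, T_s⁴ = 2T_e⁴/(2−ε); thus T_s = 138.4·(1.117)^(1/4) = 142.3 K.
Greenhouse warming: T_s − T_e = 3.892 K.

3.89 K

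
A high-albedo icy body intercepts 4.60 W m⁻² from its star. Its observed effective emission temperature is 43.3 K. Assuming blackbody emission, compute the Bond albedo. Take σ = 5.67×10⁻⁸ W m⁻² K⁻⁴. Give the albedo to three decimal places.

Rearranging the radiative balance, α = 1 − 4σT⁴/S.
4σT⁴ = 4·5.67×10⁻⁸·(43.3)⁴ = 0.7973 W m⁻².
Hence α = 1 − 0.7973/4.600 = 0.8267.

0.827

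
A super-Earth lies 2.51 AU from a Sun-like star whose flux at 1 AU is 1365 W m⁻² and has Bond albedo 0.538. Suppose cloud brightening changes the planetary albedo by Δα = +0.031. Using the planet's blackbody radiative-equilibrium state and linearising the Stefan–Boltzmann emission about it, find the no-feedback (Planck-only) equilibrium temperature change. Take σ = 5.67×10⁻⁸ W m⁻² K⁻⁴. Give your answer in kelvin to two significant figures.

-2.4 K

By the inverse-square law, S = 1365/2.51² = 216.7 W m⁻².
Unperturbed T_e = [216.7·(1−0.538)/(4σ)]^¼ = 144.9 K.
TOA radiative forcing: ΔF = −S·Δα/4 = −216.7·(+0.031)/4 = -1.679 W m⁻².
The Planck feedback parameter is 4σT_e³ = 0.6906 W m⁻²/K.
Hence the no-feedback warming is ΔF/(4σT_e³) = -2.43 K.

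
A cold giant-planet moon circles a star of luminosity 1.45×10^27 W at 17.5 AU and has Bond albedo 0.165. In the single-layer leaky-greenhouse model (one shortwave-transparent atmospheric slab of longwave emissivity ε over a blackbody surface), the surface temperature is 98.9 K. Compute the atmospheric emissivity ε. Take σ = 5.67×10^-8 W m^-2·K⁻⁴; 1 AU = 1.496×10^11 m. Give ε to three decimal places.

d = 17.5 × 1.496×10^11 m = 2.618×10^12 m.
S = L/(4πd²) = 16.84 W m^-2.
First, T_e = [16.84·(1−0.165)/(4σ)]^(1/4) = 88.73 K.
Inverting T_s⁴ = 2T_e⁴/(2−ε): (T_e/T_s)⁴ = 0.6479, so ε = 2(1 − 0.6479) = 0.7043.

0.704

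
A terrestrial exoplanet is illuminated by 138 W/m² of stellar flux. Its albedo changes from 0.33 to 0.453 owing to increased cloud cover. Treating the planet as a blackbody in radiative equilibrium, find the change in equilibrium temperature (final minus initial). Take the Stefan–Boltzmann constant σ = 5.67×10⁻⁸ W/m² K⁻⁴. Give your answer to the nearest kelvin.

-7 K

Initial: T₁ = [S(1−0.33)/(4σ)]^(1/4) = 142.1 K.
After:  T₂ = [138.0·0.547/(4σ)]^(1/4) = 135.1 K.
ΔT = T₂ − T₁ = -7.026 K.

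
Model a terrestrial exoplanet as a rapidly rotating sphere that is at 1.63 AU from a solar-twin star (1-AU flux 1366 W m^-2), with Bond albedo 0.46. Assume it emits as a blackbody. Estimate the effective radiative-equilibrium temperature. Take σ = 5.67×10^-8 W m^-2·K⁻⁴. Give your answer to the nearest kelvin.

187 kelvin

By the inverse-square law, S = 1366/1.63² = 514.1 W m^-2.
Absorbed flux (global mean): S(1−α)/4 = 514.1·0.54/4 = 69.41 W m^-2.
In equilibrium σT⁴ equals this, so T = 187.0 K.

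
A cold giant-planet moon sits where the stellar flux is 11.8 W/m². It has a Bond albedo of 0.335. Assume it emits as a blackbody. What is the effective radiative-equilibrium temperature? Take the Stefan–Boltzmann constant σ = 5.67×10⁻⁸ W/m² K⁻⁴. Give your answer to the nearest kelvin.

77 kelvin

The planet absorbs (1−α)S over its disc πR² and re-emits over 4πR², so the mean absorbed flux is (1−0.335)·11.80/4 = 1.962 W/m².
In equilibrium σT⁴ equals this, so T = 76.69 K.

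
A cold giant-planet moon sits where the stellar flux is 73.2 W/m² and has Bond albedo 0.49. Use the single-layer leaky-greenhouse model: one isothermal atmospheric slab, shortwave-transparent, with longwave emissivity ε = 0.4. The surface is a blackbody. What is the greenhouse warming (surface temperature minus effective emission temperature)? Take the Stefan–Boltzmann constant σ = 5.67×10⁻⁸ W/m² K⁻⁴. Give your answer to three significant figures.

6.50 kelvin

At the top of the atmosphere, σT_e⁴ = S(1−α)/4 = 9.333 W/m², giving T_e = 113.3 K.
For a single slab of emissivity ε, T_s⁴ = 2T_e⁴/(2−ε); thus T_s = 113.3·(1.25)^(1/4) = 119.8 K.
Greenhouse warming: T_s − T_e = 6.498 K.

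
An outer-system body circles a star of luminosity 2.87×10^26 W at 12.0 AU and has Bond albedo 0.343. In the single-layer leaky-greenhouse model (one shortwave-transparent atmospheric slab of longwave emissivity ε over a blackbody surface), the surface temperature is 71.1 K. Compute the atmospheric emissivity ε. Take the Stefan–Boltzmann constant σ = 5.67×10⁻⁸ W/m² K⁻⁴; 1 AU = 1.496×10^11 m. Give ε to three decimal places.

d = 12.0 × 1.496×10^11 m = 1.795×10^12 m.
Spreading L over a sphere of radius d: S = 2.87×10^26/(4π·1.80×10^12²) = 7.087 W/m².
TOA balance gives T_e = 67.31 K.
Inverting T_s⁴ = 2T_e⁴/(2−ε): (T_e/T_s)⁴ = 0.8033, so ε = 2(1 − 0.8033) = 0.3934.

0.393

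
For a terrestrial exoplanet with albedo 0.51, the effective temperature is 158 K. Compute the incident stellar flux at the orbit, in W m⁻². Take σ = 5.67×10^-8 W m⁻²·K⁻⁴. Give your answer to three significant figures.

Invert the energy balance for S: S = 4σT⁴/(1−α).
σT⁴ = 5.67×10⁻⁸·(158)⁴ = 35.34 W m⁻².
S = 4·35.34/0.49 = 288.5 W m⁻².

288 W m⁻²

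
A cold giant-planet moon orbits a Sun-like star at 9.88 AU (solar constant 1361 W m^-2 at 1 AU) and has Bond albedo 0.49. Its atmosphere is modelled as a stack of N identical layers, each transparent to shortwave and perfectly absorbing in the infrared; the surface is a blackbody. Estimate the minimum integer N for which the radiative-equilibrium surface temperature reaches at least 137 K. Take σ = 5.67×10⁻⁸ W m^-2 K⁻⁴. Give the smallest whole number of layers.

Flux at the orbit: S = 1361/(9.88)² = 13.94 W m^-2.
OLR = S(1−α)/4 = 1.778 W m^-2; the top layer radiates at T_e = 74.83 K.
Since T_s⁴ = (N+1)T_e⁴, we need N ≥ (T_s/T_e)⁴ − 1 = 10.236.
Rounding up, N = 11.

11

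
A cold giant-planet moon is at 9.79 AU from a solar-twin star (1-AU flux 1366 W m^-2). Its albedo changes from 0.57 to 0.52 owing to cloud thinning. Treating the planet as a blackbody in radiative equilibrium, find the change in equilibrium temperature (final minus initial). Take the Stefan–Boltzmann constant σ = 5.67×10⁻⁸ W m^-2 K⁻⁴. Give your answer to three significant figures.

Flux at the orbit: S = 1366/(9.79)² = 14.25 W m^-2.
With α = 0.57, T₁ = 72.10 K.
After:  T₂ = [14.25·0.48/(4σ)]^(1/4) = 74.11 K.
ΔT = T₂ − T₁ = 2.010 K.

2.01 K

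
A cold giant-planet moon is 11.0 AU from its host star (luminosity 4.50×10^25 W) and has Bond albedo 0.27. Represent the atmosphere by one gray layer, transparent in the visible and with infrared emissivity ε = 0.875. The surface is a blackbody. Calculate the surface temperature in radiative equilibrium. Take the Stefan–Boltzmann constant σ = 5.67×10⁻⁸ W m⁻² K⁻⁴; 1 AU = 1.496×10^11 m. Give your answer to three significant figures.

Orbital distance: d = 11.0 AU = 1.646×10^12 m.
Flux at the orbit: S = L/(4πd²) = 4.50×10^25/(4π·(1.65×10^12)²) = 1.322 W m⁻².
At the top of the atmosphere, σT_e⁴ = S(1−α)/4 = 0.2413 W m⁻², giving T_e = 45.42 K.
The surface balance (absorbed SW + ε·downward IR = σT_s⁴) with T_a⁴ = T_s⁴/2 reduces to T_s = T_e·[2/(2−ε)]^¼ = 52.45 K.

52.4 K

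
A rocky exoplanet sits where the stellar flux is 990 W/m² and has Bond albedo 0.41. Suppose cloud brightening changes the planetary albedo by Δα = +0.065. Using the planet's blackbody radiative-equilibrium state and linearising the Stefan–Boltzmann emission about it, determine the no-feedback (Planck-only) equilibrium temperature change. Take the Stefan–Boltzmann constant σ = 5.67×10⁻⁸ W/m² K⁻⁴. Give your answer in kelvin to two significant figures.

-6.2 kelvin

Reference equilibrium: T_e = [S(1−α)/(4σ)]^(1/4) = 225.3 K.
TOA radiative forcing: ΔF = −S·Δα/4 = −990.0·(+0.065)/4 = -16.09 W/m².
Planck response: λ_P = 4σT_e³ = 4·5.67×10⁻⁸·(225.3)³ = 2.593 W/m²/K.
So ΔT₀ = -16.09/2.593 = -6.20 K.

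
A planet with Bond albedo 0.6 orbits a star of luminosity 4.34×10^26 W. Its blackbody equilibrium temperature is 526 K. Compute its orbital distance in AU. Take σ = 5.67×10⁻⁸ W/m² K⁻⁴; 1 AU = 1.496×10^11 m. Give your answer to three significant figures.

The flux needed for this T is 4σT⁴/(1−0.6) = 43400 W/m².
From L = 4πd²S, d = √(4.34×10^26/(4π·43400)) = 2.821×10^10 m = 0.1886 AU.

0.189 AU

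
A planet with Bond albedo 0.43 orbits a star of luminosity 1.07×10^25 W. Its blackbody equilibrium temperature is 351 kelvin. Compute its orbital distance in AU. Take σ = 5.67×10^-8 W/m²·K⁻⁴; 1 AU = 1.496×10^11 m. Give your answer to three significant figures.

The flux needed for this T is 4σT⁴/(1−0.43) = 6039 W/m².
From L = 4πd²S, d = √(1.07×10^25/(4π·6039)) = 1.187×10^10 m = 0.07937 AU.

0.0794 AU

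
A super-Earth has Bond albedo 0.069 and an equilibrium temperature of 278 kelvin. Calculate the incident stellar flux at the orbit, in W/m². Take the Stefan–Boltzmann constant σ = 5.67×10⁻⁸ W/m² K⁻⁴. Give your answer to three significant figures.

Invert the energy balance for S: S = 4σT⁴/(1−α).
The emitted flux is σT⁴ = 338.7 W/m².
So S = 4×338.7/(1−0.069) = 1455 W/m².

1460 W/m²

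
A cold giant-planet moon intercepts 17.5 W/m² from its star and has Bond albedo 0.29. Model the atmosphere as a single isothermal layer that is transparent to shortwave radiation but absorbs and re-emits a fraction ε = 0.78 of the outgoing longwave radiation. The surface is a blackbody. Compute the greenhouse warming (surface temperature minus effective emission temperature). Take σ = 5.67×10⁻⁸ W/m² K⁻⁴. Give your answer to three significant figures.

At the top of the atmosphere, σT_e⁴ = S(1−α)/4 = 3.106 W/m², giving T_e = 86.03 K.
For a single slab of emissivity ε, T_s⁴ = 2T_e⁴/(2−ε); thus T_s = 86.03·(1.639)^(1/4) = 97.35 K.
T_s − T_e = 97.35 − 86.03 = 11.32 K.

11.3 K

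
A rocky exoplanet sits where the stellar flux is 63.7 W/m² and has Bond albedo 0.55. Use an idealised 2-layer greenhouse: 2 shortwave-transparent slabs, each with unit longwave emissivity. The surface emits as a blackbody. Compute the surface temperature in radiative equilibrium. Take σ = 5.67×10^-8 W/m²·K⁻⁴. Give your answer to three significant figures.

Top-of-atmosphere balance: σT_e⁴ = S(1−α)/4 = 7.166 W/m² → T_e = 106.0 K.
For an N-layer opaque stack, T_s⁴ = (N+1)T_e⁴, hence T_s = (3)^(1/4)×106.0 K = 139.5 K.

140 kelvin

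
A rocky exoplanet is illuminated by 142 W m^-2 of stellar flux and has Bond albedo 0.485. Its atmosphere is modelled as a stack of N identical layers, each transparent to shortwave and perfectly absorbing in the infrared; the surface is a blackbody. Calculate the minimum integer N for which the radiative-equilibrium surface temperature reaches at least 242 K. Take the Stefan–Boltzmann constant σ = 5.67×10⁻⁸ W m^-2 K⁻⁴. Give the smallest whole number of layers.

10

OLR = S(1−α)/4 = 18.28 W m^-2; the top layer radiates at T_e = 134.0 K.
T_s = (N+1)^(1/4)·T_e ≥ 242 K requires N+1 ≥ (T_s/T_e)⁴ = (242/134.0)⁴ = 10.637.
So N ≥ 9.637; the smallest integer is N = 10.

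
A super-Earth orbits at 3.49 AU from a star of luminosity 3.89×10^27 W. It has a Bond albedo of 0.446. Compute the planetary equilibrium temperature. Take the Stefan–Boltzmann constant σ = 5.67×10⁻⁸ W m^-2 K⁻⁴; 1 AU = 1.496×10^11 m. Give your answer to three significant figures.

d = 3.49 × 1.496×10^11 m = 5.221×10^11 m.
S = L/(4πd²) = 1136 W m^-2.
Absorbed flux (global mean): S(1−α)/4 = 1136·0.554/4 = 157.3 W m^-2.
Set σT⁴ = 157.3 → T = (157.3/σ)^(1/4) = 229.5 K.

229 K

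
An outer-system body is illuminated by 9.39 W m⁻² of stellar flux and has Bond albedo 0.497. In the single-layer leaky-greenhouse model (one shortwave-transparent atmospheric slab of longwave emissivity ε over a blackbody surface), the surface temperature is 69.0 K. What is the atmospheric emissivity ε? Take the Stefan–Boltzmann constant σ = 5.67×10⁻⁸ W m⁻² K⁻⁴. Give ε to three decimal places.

0.163

TOA balance gives T_e = 67.55 K.
Inverting T_s⁴ = 2T_e⁴/(2−ε): (T_e/T_s)⁴ = 0.9187, so ε = 2(1 − 0.9187) = 0.1625.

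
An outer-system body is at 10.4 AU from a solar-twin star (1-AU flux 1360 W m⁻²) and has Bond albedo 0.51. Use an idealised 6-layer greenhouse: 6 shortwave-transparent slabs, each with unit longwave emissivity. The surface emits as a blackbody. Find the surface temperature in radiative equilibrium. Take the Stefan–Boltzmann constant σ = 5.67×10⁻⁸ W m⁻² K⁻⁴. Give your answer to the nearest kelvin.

By the inverse-square law, S = 1360/10.4² = 12.57 W m⁻².
Top-of-atmosphere balance: σT_e⁴ = S(1−α)/4 = 1.540 W m⁻² → T_e = 72.19 K.
Layer-by-layer balance gives σT_s⁴ = (N+1)σT_e⁴, so T_s = 7^¼·72.19 = 117.4 K.

117 K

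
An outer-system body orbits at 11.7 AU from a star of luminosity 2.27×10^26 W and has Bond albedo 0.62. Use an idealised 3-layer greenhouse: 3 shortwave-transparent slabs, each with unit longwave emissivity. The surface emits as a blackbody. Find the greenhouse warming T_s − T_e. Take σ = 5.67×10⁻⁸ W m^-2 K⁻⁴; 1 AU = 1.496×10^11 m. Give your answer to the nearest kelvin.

23 K

Orbital distance: d = 11.7 AU = 1.750×10^12 m.
S = L/(4πd²) = 5.896 W m^-2.
Top-of-atmosphere balance: σT_e⁴ = S(1−α)/4 = 0.5602 W m^-2 → T_e = 56.06 K.
T_s = (N+1)^(1/4)·T_e = 79.29 K.
Warming: T_s − T_e = 23.22 K.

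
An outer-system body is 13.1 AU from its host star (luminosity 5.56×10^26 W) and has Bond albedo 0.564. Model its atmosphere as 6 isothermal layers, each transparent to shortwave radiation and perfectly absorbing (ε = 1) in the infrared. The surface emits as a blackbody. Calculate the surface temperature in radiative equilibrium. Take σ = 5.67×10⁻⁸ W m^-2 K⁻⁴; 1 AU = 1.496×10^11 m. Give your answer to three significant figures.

d = 13.1 × 1.496×10^11 m = 1.960×10^12 m.
Spreading L over a sphere of radius d: S = 5.56×10^26/(4π·1.96×10^12²) = 11.52 W m^-2.
OLR = S(1−α)/4 = 1.256 W m^-2; the top layer radiates at T_e = 68.60 K.
For an N-layer opaque stack, T_s⁴ = (N+1)T_e⁴, hence T_s = (7)^(1/4)×68.60 K = 111.6 K.

112 K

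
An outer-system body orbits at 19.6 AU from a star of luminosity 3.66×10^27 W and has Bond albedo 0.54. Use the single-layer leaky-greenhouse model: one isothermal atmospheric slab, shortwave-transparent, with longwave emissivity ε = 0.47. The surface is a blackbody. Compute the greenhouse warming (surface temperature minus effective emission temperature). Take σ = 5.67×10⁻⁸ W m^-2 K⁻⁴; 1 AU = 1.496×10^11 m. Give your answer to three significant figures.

6.31 K

d = 19.6 × 1.496×10^11 m = 2.932×10^12 m.
S = L/(4πd²) = 33.88 W m^-2.
At the top of the atmosphere, σT_e⁴ = S(1−α)/4 = 3.896 W m^-2, giving T_e = 91.04 K.
The surface balance (absorbed SW + ε·downward IR = σT_s⁴) with T_a⁴ = T_s⁴/2 reduces to T_s = T_e·[2/(2−ε)]^¼ = 97.35 K.
T_s − T_e = 97.35 − 91.04 = 6.306 K.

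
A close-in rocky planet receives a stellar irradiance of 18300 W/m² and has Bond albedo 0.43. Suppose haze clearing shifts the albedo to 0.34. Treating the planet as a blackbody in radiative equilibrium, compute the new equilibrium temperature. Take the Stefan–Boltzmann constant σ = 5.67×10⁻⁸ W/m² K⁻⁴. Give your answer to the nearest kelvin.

480 K

With the new albedo, S(1−α₂)/4 = 3019 W/m², so T₂ = 480.4 K.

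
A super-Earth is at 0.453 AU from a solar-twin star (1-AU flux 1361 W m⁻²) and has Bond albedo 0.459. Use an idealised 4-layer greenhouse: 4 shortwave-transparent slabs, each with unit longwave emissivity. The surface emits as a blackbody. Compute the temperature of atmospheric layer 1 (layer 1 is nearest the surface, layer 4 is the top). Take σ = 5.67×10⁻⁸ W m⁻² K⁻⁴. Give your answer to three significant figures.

Flux at the orbit: S = 1361/(0.453)² = 6632 W m⁻².
The effective emission temperature is T_e = [S(1−α)/(4σ)]^¼ = 354.7 K.
Each opaque layer satisfies 2T_j⁴ = T_{j−1}⁴ + T_{j+1}⁴, giving T_k⁴ = (N+1−k)T_e⁴.
T_1 = (4)^(1/4)·354.7 = 501.6 K.

502 K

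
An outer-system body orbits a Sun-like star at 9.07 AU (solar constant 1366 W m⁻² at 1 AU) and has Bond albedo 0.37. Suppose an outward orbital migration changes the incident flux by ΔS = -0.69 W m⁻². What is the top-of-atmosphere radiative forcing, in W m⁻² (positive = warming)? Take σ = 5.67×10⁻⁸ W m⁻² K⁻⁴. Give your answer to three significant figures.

Irradiance scales as 1/d², so S = 1366 W m⁻² × (1/9.07)² = 16.60 W m⁻².
ΔF = Δ[S(1−α)]/4 = (1−0.37)·-0.69/4 = -0.1087 W m⁻².

-0.109 W m⁻²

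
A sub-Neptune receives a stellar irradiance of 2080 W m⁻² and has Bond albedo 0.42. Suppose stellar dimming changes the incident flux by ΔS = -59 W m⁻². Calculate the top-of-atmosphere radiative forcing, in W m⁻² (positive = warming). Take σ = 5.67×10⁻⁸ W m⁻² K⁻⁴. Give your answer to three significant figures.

-8.56 W m⁻²

TOA radiative forcing: ΔF = (1−α)ΔS/4 = 0.58·(-59)/4 = -8.555 W m⁻².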